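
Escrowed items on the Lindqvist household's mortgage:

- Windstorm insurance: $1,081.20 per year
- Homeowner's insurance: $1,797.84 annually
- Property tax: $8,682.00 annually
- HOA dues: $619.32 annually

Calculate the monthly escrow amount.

$1,015.03

Windstorm insurance — $1,081.20 per year
Homeowner's insurance — $1,797.84 per year
Property tax — $8,682.00 per year
HOA dues — $619.32 per year
Combined annual = $1,081.20 + $1,797.84 + $8,682.00 + $619.32 = $12,180.36
Monthly escrow = $12,180.36 ÷ 12 = $1,015.03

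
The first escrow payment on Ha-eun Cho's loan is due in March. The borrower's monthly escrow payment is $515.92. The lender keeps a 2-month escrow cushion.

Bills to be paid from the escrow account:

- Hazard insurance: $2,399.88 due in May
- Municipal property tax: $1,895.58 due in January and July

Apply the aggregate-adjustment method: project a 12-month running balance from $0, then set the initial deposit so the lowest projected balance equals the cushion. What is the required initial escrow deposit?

$2,747.70

Cushion = 2 × $515.92 = $1,031.84
Trial balance (start $0, +$515.92 each month, − disbursements):
  Mar: +$515.92 → $515.92
  Apr: +$515.92 → $1,031.84
  May: +$515.92 − $2,399.88 → -$852.12
  Jun: +$515.92 → -$336.20
  Jul: +$515.92 − $1,895.58 → -$1,715.86
  Aug: +$515.92 → -$1,199.94
  Sep: +$515.92 → -$684.02
  Oct: +$515.92 → -$168.10
  Nov: +$515.92 → $347.82
  Dec: +$515.92 → $863.74
  Jan: +$515.92 − $1,895.58 → -$515.92
  Feb: +$515.92 → $0.00
Lowest trial balance = -$1,715.86 (Jul)
Initial deposit = cushion − low point = $1,031.84 − (-$1,715.86) = $2,747.70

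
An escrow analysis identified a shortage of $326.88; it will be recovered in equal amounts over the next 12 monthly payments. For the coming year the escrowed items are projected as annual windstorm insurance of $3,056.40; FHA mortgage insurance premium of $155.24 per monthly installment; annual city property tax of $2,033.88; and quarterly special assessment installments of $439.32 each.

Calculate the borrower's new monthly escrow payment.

Windstorm insurance: $3,056.40 per year
FHA mortgage insurance premium: $155.24 × 12 = $1,862.88 per year
City property tax: $2,033.88 per year
Special assessment: $439.32 × 4 = $1,757.28 per year
Yearly total = $3,056.40 + $1,862.88 + $2,033.88 + $1,757.28 = $8,710.44
Monthly = $8,710.44 / 12 = $725.87
Monthly shortage recovery: $326.88 ÷ 12 = $27.24
New monthly escrow = $725.87 + $27.24 = $753.11

$753.11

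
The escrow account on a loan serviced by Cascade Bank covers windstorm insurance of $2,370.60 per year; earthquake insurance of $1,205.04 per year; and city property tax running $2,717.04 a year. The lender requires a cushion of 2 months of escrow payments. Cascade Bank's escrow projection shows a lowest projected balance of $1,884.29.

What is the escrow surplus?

Windstorm insurance — $2,370.60 annually
Earthquake insurance — $1,205.04 annually
City property tax — $2,717.04 annually
Annual escrow total = $2,370.60 + $1,205.04 + $2,717.04 = $6,292.68
Monthly = $6,292.68 / 12 = $524.39
Required reserve = 2 × $524.39 = $1,048.78
Surplus = $1,884.29 − $1,048.78 = $835.51

$835.51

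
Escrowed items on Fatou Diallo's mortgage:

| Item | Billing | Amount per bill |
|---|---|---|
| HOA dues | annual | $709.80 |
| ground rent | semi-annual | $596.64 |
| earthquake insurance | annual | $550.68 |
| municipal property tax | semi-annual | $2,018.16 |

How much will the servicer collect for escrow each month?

HOA dues = $709.80 annually
Ground rent = $596.64 × 2 = $1,193.28 annually
Earthquake insurance = $550.68 annually
Municipal property tax = $2,018.16 × 2 = $4,036.32 annually
Annual escrow total = $709.80 + $1,193.28 + $550.68 + $4,036.32 = $6,490.08
Per month = $6,490.08 ÷ 12 = $540.84

$540.84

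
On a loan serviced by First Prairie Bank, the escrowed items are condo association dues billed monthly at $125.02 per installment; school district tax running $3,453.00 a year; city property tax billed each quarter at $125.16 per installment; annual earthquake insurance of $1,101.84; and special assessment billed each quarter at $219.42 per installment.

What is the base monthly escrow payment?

$619.45

Condo association dues: $125.02 × 12 = $1,500.24/yr
School district tax: $3,453.00/yr
City property tax: $125.16 × 4 = $500.64/yr
Earthquake insurance: $1,101.84/yr
Special assessment: $219.42 × 4 = $877.68/yr
Annual escrow total = $1,500.24 + $3,453.00 + $500.64 + $1,101.84 + $877.68 = $7,433.40
Monthly escrow = $7,433.40 ÷ 12 = $619.45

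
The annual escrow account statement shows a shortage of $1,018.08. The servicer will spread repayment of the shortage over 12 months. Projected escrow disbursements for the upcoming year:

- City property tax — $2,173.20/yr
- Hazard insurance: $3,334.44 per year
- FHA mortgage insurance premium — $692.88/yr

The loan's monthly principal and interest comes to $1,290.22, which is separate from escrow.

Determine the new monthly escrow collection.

$601.55

City property tax = $2,173.20 annually
Hazard insurance = $3,334.44 annually
FHA mortgage insurance premium = $692.88 annually
Total annual escrow = $6,200.52
Monthly escrow = $6,200.52 / 12 = $516.71
Monthly shortage recovery: $1,018.08 / 12 = $84.84
New monthly escrow = $516.71 + $84.84 = $601.55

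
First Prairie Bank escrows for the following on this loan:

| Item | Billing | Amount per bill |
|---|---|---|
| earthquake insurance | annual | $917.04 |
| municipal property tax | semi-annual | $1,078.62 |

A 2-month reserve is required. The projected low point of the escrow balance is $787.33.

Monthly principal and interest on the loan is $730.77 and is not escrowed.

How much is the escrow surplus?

$274.95

Earthquake insurance: $917.04 per year
Municipal property tax: $1,078.62 × 2 = $2,157.24 per year
Total per year = $3,074.28
Per month = $3,074.28 / 12 = $256.19
Required cushion = 2 × $256.19 = $512.38
Excess over cushion: $787.33 − $512.38 = $274.95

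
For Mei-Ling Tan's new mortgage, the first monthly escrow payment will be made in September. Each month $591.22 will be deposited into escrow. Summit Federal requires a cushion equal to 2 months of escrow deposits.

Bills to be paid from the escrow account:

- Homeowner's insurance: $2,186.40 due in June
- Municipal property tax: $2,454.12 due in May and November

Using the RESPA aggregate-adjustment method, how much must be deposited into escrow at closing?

Cushion = 2 × $591.22 = $1,182.44
Trial balance (start $0, +$591.22 each month, − disbursements):
  Sep: +$591.22 → $591.22
  Oct: +$591.22 → $1,182.44
  Nov: +$591.22 − $2,454.12 → -$680.46
  Dec: +$591.22 → -$89.24
  Jan: +$591.22 → $501.98
  Feb: +$591.22 → $1,093.20
  Mar: +$591.22 → $1,684.42
  Apr: +$591.22 → $2,275.64
  May: +$591.22 − $2,454.12 → $412.74
  Jun: +$591.22 − $2,186.40 → -$1,182.44
  Jul: +$591.22 → -$591.22
  Aug: +$591.22 → $0.00
Lowest trial balance = -$1,182.44 (Jun)
Initial deposit = cushion − low point = $1,182.44 − (-$1,182.44) = $2,364.88

$2,364.88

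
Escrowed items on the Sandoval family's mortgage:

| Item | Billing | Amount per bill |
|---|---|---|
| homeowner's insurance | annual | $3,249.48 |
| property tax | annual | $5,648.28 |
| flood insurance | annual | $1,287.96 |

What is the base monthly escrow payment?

$848.81

Homeowner's insurance = $3,249.48/yr
Property tax = $5,648.28/yr
Flood insurance = $1,287.96/yr
Annual escrow total = $3,249.48 + $5,648.28 + $1,287.96 = $10,185.72
Monthly escrow = $10,185.72 ÷ 12 = $848.81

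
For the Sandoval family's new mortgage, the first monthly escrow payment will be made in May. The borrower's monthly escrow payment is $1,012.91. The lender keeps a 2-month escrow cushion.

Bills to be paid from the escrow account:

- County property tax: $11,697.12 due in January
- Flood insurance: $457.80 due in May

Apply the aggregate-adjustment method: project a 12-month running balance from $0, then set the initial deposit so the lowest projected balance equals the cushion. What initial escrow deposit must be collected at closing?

$5,064.55

Cushion = 2 × $1,012.91 = $2,025.82
Trial balance (start $0, +$1,012.91 each month, − disbursements):
  May: +$1,012.91 − $457.80 → $555.11
  Jun: +$1,012.91 → $1,568.02
  Jul: +$1,012.91 → $2,580.93
  Aug: +$1,012.91 → $3,593.84
  Sep: +$1,012.91 → $4,606.75
  Oct: +$1,012.91 → $5,619.66
  Nov: +$1,012.91 → $6,632.57
  Dec: +$1,012.91 → $7,645.48
  Jan: +$1,012.91 − $11,697.12 → -$3,038.73
  Feb: +$1,012.91 → -$2,025.82
  Mar: +$1,012.91 → -$1,012.91
  Apr: +$1,012.91 → $0.00
Lowest trial balance = -$3,038.73 (Jan)
Initial deposit = cushion − low point = $2,025.82 − (-$3,038.73) = $5,064.55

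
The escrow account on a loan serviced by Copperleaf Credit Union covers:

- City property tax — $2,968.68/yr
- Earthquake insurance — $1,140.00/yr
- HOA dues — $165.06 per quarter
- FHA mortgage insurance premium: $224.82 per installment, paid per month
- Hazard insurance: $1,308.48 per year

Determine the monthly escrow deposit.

$731.27

City property tax: $2,968.68/yr
Earthquake insurance: $1,140.00/yr
HOA dues: $165.06 × 4 = $660.24/yr
FHA mortgage insurance premium: $224.82 × 12 = $2,697.84/yr
Hazard insurance: $1,308.48/yr
Combined annual = $2,968.68 + $1,140.00 + $660.24 + $2,697.84 + $1,308.48 = $8,775.24
Per month = $8,775.24 / 12 = $731.27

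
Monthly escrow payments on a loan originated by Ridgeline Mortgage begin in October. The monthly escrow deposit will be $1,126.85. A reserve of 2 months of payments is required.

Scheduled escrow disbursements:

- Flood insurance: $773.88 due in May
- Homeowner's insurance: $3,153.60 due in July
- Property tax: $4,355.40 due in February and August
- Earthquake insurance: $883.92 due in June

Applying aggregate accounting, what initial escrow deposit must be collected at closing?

$3,380.55

Cushion = 2 × $1,126.85 = $2,253.70
Trial balance (start $0, +$1,126.85 each month, − disbursements):
  Oct: +$1,126.85 → $1,126.85
  Nov: +$1,126.85 → $2,253.70
  Dec: +$1,126.85 → $3,380.55
  Jan: +$1,126.85 → $4,507.40
  Feb: +$1,126.85 − $4,355.40 → $1,278.85
  Mar: +$1,126.85 → $2,405.70
  Apr: +$1,126.85 → $3,532.55
  May: +$1,126.85 − $773.88 → $3,885.52
  Jun: +$1,126.85 − $883.92 → $4,128.45
  Jul: +$1,126.85 − $3,153.60 → $2,101.70
  Aug: +$1,126.85 − $4,355.40 → -$1,126.85
  Sep: +$1,126.85 → $0.00
Lowest trial balance = -$1,126.85 (Aug)
Initial deposit = cushion − low point = $2,253.70 − (-$1,126.85) = $3,380.55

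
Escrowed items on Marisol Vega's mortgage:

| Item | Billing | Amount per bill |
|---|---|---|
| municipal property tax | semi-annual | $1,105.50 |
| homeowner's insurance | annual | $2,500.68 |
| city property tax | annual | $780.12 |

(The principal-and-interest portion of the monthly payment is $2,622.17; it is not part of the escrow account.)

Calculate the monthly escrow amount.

Municipal property tax = $1,105.50 × 2 = $2,211.00 per year
Homeowner's insurance = $2,500.68 per year
City property tax = $780.12 per year
Combined annual = $2,211.00 + $2,500.68 + $780.12 = $5,491.80
Per month = $5,491.80 / 12 = $457.65

$457.65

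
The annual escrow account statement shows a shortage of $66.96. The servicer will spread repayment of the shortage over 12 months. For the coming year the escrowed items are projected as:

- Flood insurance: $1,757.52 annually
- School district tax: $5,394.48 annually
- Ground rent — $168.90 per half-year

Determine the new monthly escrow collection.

Flood insurance = $1,757.52 annually
School district tax = $5,394.48 annually
Ground rent = $168.90 × 2 = $337.80 annually
Annual escrow total = $1,757.52 + $5,394.48 + $337.80 = $7,489.80
Per month = $7,489.80 / 12 = $624.15
Shortage spread = $66.96 ÷ 12 = $5.58/mo
New monthly escrow = $624.15 + $5.58 = $629.73

$629.73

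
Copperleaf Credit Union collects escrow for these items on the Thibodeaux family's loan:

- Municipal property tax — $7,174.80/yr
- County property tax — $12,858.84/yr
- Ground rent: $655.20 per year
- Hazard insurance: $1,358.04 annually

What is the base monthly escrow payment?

Municipal property tax = $7,174.80/yr
County property tax = $12,858.84/yr
Ground rent = $655.20/yr
Hazard insurance = $1,358.04/yr
Combined annual = $7,174.80 + $12,858.84 + $655.20 + $1,358.04 = $22,046.88
Monthly = $22,046.88 / 12 = $1,837.24

$1,837.24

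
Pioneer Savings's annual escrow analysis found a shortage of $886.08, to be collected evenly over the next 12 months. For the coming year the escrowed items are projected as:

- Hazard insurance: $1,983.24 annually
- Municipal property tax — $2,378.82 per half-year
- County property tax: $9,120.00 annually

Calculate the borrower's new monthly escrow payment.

$1,395.58

Hazard insurance: $1,983.24
Municipal property tax: $2,378.82 × 2 = $4,757.64
County property tax: $9,120.00
Combined annual = $15,860.88
Monthly = $15,860.88 / 12 = $1,321.74
Shortage spread = $886.08 / 12 = $73.84/mo
Adjusted monthly = $1,321.74 + $73.84 = $1,395.58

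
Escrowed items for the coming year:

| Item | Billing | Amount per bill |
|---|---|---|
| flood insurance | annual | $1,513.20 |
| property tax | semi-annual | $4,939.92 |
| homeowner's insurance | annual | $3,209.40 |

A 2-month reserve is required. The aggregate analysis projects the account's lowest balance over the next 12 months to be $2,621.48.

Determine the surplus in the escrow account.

$187.74

Flood insurance — $1,513.20/yr
Property tax — $4,939.92 × 2 = $9,879.84/yr
Homeowner's insurance — $3,209.40/yr
Yearly total = $1,513.20 + $9,879.84 + $3,209.40 = $14,602.44
Monthly = $14,602.44 ÷ 12 = $1,216.87
Required reserve = 2 × $1,216.87 = $2,433.74
Excess over cushion: $2,621.48 − $2,433.74 = $187.74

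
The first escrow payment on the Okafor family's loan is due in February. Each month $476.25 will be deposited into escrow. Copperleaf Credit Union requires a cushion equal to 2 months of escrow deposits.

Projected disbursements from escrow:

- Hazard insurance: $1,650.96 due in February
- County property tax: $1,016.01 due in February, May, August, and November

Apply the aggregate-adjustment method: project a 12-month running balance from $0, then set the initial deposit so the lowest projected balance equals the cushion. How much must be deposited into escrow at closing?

Cushion = 2 × $476.25 = $952.50
Trial balance (start $0, +$476.25 each month, − disbursements):
  Feb: +$476.25 − $2,666.97 → -$2,190.72
  Mar: +$476.25 → -$1,714.47
  Apr: +$476.25 → -$1,238.22
  May: +$476.25 − $1,016.01 → -$1,777.98
  Jun: +$476.25 → -$1,301.73
  Jul: +$476.25 → -$825.48
  Aug: +$476.25 − $1,016.01 → -$1,365.24
  Sep: +$476.25 → -$888.99
  Oct: +$476.25 → -$412.74
  Nov: +$476.25 − $1,016.01 → -$952.50
  Dec: +$476.25 → -$476.25
  Jan: +$476.25 → $0.00
Lowest trial balance = -$2,190.72 (Feb)
Initial deposit = cushion − low point = $952.50 − (-$2,190.72) = $3,143.22

$3,143.22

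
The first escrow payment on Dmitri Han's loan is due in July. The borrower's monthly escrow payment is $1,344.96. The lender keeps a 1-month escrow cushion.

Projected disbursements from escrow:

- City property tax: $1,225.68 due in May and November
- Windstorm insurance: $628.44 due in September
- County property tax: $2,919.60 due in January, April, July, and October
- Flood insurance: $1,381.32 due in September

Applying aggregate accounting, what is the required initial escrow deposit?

$3,924.48

Cushion = 1 × $1,344.96 = $1,344.96
Trial balance (start $0, +$1,344.96 each month, − disbursements):
  Jul: +$1,344.96 − $2,919.60 → -$1,574.64
  Aug: +$1,344.96 → -$229.68
  Sep: +$1,344.96 − $2,009.76 → -$894.48
  Oct: +$1,344.96 − $2,919.60 → -$2,469.12
  Nov: +$1,344.96 − $1,225.68 → -$2,349.84
  Dec: +$1,344.96 → -$1,004.88
  Jan: +$1,344.96 − $2,919.60 → -$2,579.52
  Feb: +$1,344.96 → -$1,234.56
  Mar: +$1,344.96 → $110.40
  Apr: +$1,344.96 − $2,919.60 → -$1,464.24
  May: +$1,344.96 − $1,225.68 → -$1,344.96
  Jun: +$1,344.96 → $0.00
Lowest trial balance = -$2,579.52 (Jan)
Initial deposit = cushion − low point = $1,344.96 − (-$2,579.52) = $3,924.48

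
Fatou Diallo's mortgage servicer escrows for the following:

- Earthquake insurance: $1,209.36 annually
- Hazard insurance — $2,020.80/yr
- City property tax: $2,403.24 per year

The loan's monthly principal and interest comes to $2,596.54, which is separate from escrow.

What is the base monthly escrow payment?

Earthquake insurance — $1,209.36 per year
Hazard insurance — $2,020.80 per year
City property tax — $2,403.24 per year
Annual escrow total = $1,209.36 + $2,020.80 + $2,403.24 = $5,633.40
Base monthly escrow = $5,633.40 ÷ 12 = $469.45

$469.45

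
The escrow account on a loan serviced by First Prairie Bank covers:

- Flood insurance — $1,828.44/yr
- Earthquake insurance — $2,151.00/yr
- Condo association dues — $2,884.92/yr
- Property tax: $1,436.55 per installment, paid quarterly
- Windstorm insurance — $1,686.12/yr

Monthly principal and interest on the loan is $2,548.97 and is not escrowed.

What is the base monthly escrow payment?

$1,191.39

Flood insurance = $1,828.44
Earthquake insurance = $2,151.00
Condo association dues = $2,884.92
Property tax = $1,436.55 × 4 = $5,746.20
Windstorm insurance = $1,686.12
Combined annual = $14,296.68
Base monthly escrow = $14,296.68 / 12 = $1,191.39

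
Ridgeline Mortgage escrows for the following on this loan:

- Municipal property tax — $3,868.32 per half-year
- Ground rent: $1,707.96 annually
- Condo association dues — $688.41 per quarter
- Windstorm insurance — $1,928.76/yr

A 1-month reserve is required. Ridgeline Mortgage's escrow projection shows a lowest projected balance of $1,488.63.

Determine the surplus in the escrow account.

$311.38

Municipal property tax = $3,868.32 × 2 = $7,736.64
Ground rent = $1,707.96
Condo association dues = $688.41 × 4 = $2,753.64
Windstorm insurance = $1,928.76
Total annual escrow = $7,736.64 + $1,707.96 + $2,753.64 + $1,928.76 = $14,127.00
Monthly = $14,127.00 ÷ 12 = $1,177.25
Required reserve = 1 × $1,177.25 = $1,177.25
Excess over cushion: $1,488.63 − $1,177.25 = $311.38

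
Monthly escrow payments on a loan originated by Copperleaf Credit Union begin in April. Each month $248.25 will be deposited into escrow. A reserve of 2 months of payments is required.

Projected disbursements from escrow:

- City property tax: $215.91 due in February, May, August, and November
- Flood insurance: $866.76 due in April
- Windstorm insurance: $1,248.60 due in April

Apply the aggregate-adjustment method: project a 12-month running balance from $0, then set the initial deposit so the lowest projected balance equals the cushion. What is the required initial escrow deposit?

Cushion = 2 × $248.25 = $496.50
Trial balance (start $0, +$248.25 each month, − disbursements):
  Apr: +$248.25 − $2,115.36 → -$1,867.11
  May: +$248.25 − $215.91 → -$1,834.77
  Jun: +$248.25 → -$1,586.52
  Jul: +$248.25 → -$1,338.27
  Aug: +$248.25 − $215.91 → -$1,305.93
  Sep: +$248.25 → -$1,057.68
  Oct: +$248.25 → -$809.43
  Nov: +$248.25 − $215.91 → -$777.09
  Dec: +$248.25 → -$528.84
  Jan: +$248.25 → -$280.59
  Feb: +$248.25 − $215.91 → -$248.25
  Mar: +$248.25 → $0.00
Lowest trial balance = -$1,867.11 (Apr)
Initial deposit = cushion − low point = $496.50 − (-$1,867.11) = $2,363.61

$2,363.61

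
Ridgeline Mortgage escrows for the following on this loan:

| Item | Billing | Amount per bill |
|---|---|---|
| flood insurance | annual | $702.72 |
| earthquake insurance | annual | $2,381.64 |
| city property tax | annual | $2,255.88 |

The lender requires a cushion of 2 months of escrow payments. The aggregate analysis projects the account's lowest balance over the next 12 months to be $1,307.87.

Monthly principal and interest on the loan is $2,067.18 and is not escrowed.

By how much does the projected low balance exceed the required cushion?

Flood insurance — $702.72 per year
Earthquake insurance — $2,381.64 per year
City property tax — $2,255.88 per year
Yearly total = $702.72 + $2,381.64 + $2,255.88 = $5,340.24
Base monthly escrow = $5,340.24 ÷ 12 = $445.02
Required cushion = 2 × $445.02 = $890.04
Surplus = $1,307.87 − $890.04 = $417.83

$417.83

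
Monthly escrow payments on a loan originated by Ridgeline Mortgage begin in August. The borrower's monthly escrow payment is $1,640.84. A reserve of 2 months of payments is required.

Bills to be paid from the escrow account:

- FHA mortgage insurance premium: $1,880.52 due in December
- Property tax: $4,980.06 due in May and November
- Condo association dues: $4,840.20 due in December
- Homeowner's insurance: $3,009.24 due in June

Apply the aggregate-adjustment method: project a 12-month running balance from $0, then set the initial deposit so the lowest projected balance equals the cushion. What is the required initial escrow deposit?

Cushion = 2 × $1,640.84 = $3,281.68
Trial balance (start $0, +$1,640.84 each month, − disbursements):
  Aug: +$1,640.84 → $1,640.84
  Sep: +$1,640.84 → $3,281.68
  Oct: +$1,640.84 → $4,922.52
  Nov: +$1,640.84 − $4,980.06 → $1,583.30
  Dec: +$1,640.84 − $6,720.72 → -$3,496.58
  Jan: +$1,640.84 → -$1,855.74
  Feb: +$1,640.84 → -$214.90
  Mar: +$1,640.84 → $1,425.94
  Apr: +$1,640.84 → $3,066.78
  May: +$1,640.84 − $4,980.06 → -$272.44
  Jun: +$1,640.84 − $3,009.24 → -$1,640.84
  Jul: +$1,640.84 → $0.00
Lowest trial balance = -$3,496.58 (Dec)
Initial deposit = cushion − low point = $3,281.68 − (-$3,496.58) = $6,778.26

$6,778.26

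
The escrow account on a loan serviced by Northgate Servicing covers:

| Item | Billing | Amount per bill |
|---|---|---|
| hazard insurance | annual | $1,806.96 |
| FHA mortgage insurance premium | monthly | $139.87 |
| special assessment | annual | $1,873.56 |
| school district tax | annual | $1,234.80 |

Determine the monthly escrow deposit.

$549.48

Hazard insurance: $1,806.96
FHA mortgage insurance premium: $139.87 × 12 = $1,678.44
Special assessment: $1,873.56
School district tax: $1,234.80
Total annual escrow = $1,806.96 + $1,678.44 + $1,873.56 + $1,234.80 = $6,593.76
Per month = $6,593.76 / 12 = $549.48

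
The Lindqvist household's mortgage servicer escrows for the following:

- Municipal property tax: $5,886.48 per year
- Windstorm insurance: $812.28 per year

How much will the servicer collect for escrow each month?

$558.23

Municipal property tax — $5,886.48 annually
Windstorm insurance — $812.28 annually
Combined annual = $6,698.76
Monthly = $6,698.76 / 12 = $558.23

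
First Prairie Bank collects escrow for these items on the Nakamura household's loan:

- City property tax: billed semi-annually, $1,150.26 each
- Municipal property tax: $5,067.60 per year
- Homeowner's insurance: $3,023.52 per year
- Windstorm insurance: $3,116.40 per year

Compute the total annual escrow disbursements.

$13,508.04

City property tax = $1,150.26 × 2 = $2,300.52 annually
Municipal property tax = $5,067.60 annually
Homeowner's insurance = $3,023.52 annually
Windstorm insurance = $3,116.40 annually
Total per year = $13,508.04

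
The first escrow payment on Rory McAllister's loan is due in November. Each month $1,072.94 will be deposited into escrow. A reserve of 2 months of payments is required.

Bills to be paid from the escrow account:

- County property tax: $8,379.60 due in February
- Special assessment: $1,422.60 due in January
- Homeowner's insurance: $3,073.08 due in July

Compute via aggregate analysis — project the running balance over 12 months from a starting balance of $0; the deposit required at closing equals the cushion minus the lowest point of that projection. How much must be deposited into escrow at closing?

$7,656.32

Cushion = 2 × $1,072.94 = $2,145.88
Trial balance (start $0, +$1,072.94 each month, − disbursements):
  Nov: +$1,072.94 → $1,072.94
  Dec: +$1,072.94 → $2,145.88
  Jan: +$1,072.94 − $1,422.60 → $1,796.22
  Feb: +$1,072.94 − $8,379.60 → -$5,510.44
  Mar: +$1,072.94 → -$4,437.50
  Apr: +$1,072.94 → -$3,364.56
  May: +$1,072.94 → -$2,291.62
  Jun: +$1,072.94 → -$1,218.68
  Jul: +$1,072.94 − $3,073.08 → -$3,218.82
  Aug: +$1,072.94 → -$2,145.88
  Sep: +$1,072.94 → -$1,072.94
  Oct: +$1,072.94 → $0.00
Lowest trial balance = -$5,510.44 (Feb)
Initial deposit = cushion − low point = $2,145.88 − (-$5,510.44) = $7,656.32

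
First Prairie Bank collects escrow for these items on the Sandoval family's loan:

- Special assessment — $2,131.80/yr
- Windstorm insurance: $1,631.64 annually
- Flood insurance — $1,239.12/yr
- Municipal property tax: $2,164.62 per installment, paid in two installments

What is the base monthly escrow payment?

Special assessment: $2,131.80/yr
Windstorm insurance: $1,631.64/yr
Flood insurance: $1,239.12/yr
Municipal property tax: $2,164.62 × 2 = $4,329.24/yr
Total per year = $9,331.80
Per month = $9,331.80 ÷ 12 = $777.65

$777.65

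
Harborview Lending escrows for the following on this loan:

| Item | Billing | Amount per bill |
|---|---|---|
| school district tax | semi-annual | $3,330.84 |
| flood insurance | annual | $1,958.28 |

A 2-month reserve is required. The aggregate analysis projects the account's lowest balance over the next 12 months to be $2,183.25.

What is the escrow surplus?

$746.59

School district tax — $3,330.84 × 2 = $6,661.68 annually
Flood insurance — $1,958.28 annually
Total annual escrow = $6,661.68 + $1,958.28 = $8,619.96
Per month = $8,619.96 / 12 = $718.33
Required reserve = 2 × $718.33 = $1,436.66
Surplus = $2,183.25 − $1,436.66 = $746.59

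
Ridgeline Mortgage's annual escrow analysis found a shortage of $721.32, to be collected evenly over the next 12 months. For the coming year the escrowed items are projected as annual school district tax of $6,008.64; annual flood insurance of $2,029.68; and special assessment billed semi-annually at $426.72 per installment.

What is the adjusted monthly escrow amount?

$801.09

School district tax = $6,008.64 per year
Flood insurance = $2,029.68 per year
Special assessment = $426.72 × 2 = $853.44 per year
Yearly total = $6,008.64 + $2,029.68 + $853.44 = $8,891.76
Monthly escrow = $8,891.76 ÷ 12 = $740.98
Monthly shortage recovery: $721.32 / 12 = $60.11
New monthly escrow = $740.98 + $60.11 = $801.09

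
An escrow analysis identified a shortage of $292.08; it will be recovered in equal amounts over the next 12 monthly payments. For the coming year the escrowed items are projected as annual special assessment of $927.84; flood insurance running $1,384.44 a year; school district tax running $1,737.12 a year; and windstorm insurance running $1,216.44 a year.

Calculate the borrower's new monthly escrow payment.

Special assessment — $927.84 annually
Flood insurance — $1,384.44 annually
School district tax — $1,737.12 annually
Windstorm insurance — $1,216.44 annually
Annual escrow total = $927.84 + $1,384.44 + $1,737.12 + $1,216.44 = $5,265.84
Base monthly escrow = $5,265.84 / 12 = $438.82
Shortage per month = $292.08 / 12 = $24.34
New monthly escrow = $438.82 + $24.34 = $463.16

$463.16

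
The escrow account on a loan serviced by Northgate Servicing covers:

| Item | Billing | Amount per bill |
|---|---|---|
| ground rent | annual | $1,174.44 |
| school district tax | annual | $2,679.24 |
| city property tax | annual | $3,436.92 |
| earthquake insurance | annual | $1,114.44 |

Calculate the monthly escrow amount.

Ground rent: $1,174.44/yr
School district tax: $2,679.24/yr
City property tax: $3,436.92/yr
Earthquake insurance: $1,114.44/yr
Annual escrow total = $1,174.44 + $2,679.24 + $3,436.92 + $1,114.44 = $8,405.04
Monthly = $8,405.04 ÷ 12 = $700.42

$700.42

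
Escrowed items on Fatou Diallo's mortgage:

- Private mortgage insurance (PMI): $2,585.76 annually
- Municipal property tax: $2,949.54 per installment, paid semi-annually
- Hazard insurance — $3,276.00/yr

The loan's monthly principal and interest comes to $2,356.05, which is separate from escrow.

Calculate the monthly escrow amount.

$980.07

Private mortgage insurance (PMI): $2,585.76
Municipal property tax: $2,949.54 × 2 = $5,899.08
Hazard insurance: $3,276.00
Total annual escrow = $11,760.84
Per month = $11,760.84 / 12 = $980.07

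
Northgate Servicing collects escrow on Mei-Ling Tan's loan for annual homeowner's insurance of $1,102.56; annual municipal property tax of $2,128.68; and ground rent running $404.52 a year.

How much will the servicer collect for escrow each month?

$302.98

Homeowner's insurance: $1,102.56 per year
Municipal property tax: $2,128.68 per year
Ground rent: $404.52 per year
Total annual escrow = $1,102.56 + $2,128.68 + $404.52 = $3,635.76
Monthly escrow = $3,635.76 ÷ 12 = $302.98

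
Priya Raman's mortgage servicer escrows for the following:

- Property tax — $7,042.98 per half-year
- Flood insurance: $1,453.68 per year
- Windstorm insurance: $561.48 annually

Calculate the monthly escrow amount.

$1,341.76

Property tax — $7,042.98 × 2 = $14,085.96/yr
Flood insurance — $1,453.68/yr
Windstorm insurance — $561.48/yr
Yearly total = $16,101.12
Base monthly escrow = $16,101.12 / 12 = $1,341.76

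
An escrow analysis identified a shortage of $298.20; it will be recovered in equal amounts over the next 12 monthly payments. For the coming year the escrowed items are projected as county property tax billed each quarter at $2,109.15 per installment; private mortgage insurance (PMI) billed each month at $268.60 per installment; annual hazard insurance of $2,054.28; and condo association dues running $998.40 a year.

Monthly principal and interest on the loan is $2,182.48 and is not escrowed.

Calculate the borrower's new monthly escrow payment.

County property tax — $2,109.15 × 4 = $8,436.60/yr
Private mortgage insurance (PMI) — $268.60 × 12 = $3,223.20/yr
Hazard insurance — $2,054.28/yr
Condo association dues — $998.40/yr
Total per year = $8,436.60 + $3,223.20 + $2,054.28 + $998.40 = $14,712.48
Base monthly escrow = $14,712.48 ÷ 12 = $1,226.04
Monthly shortage recovery: $298.20 / 12 = $24.85
Adjusted monthly = $1,226.04 + $24.85 = $1,250.89

$1,250.89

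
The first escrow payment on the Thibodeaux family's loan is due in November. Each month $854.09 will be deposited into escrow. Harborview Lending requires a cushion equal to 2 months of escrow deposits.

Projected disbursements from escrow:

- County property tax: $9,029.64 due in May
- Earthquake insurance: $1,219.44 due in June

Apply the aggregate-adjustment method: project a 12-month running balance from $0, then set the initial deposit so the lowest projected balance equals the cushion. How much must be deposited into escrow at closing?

Cushion = 2 × $854.09 = $1,708.18
Trial balance (start $0, +$854.09 each month, − disbursements):
  Nov: +$854.09 → $854.09
  Dec: +$854.09 → $1,708.18
  Jan: +$854.09 → $2,562.27
  Feb: +$854.09 → $3,416.36
  Mar: +$854.09 → $4,270.45
  Apr: +$854.09 → $5,124.54
  May: +$854.09 − $9,029.64 → -$3,051.01
  Jun: +$854.09 − $1,219.44 → -$3,416.36
  Jul: +$854.09 → -$2,562.27
  Aug: +$854.09 → -$1,708.18
  Sep: +$854.09 → -$854.09
  Oct: +$854.09 → $0.00
Lowest trial balance = -$3,416.36 (Jun)
Initial deposit = cushion − low point = $1,708.18 − (-$3,416.36) = $5,124.54

$5,124.54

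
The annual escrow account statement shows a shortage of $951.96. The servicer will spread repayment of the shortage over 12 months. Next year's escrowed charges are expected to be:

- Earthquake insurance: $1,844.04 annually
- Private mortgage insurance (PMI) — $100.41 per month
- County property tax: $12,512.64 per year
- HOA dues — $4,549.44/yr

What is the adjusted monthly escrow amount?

Earthquake insurance — $1,844.04 per year
Private mortgage insurance (PMI) — $100.41 × 12 = $1,204.92 per year
County property tax — $12,512.64 per year
HOA dues — $4,549.44 per year
Total annual escrow = $1,844.04 + $1,204.92 + $12,512.64 + $4,549.44 = $20,111.04
Monthly escrow = $20,111.04 ÷ 12 = $1,675.92
Shortage spread = $951.96 / 12 = $79.33/mo
New monthly escrow = $1,675.92 + $79.33 = $1,755.25

$1,755.25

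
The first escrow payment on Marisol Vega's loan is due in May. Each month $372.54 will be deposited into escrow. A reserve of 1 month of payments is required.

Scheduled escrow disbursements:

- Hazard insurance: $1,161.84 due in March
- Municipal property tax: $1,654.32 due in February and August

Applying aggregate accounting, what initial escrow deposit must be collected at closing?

Cushion = 1 × $372.54 = $372.54
Trial balance (start $0, +$372.54 each month, − disbursements):
  May: +$372.54 → $372.54
  Jun: +$372.54 → $745.08
  Jul: +$372.54 → $1,117.62
  Aug: +$372.54 − $1,654.32 → -$164.16
  Sep: +$372.54 → $208.38
  Oct: +$372.54 → $580.92
  Nov: +$372.54 → $953.46
  Dec: +$372.54 → $1,326.00
  Jan: +$372.54 → $1,698.54
  Feb: +$372.54 − $1,654.32 → $416.76
  Mar: +$372.54 − $1,161.84 → -$372.54
  Apr: +$372.54 → $0.00
Lowest trial balance = -$372.54 (Mar)
Initial deposit = cushion − low point = $372.54 − (-$372.54) = $745.08

$745.08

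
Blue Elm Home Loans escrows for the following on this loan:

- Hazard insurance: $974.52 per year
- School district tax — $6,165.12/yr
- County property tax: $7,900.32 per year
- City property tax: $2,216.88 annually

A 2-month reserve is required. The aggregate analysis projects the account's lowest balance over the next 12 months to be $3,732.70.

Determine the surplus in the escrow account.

Hazard insurance — $974.52
School district tax — $6,165.12
County property tax — $7,900.32
City property tax — $2,216.88
Total per year = $974.52 + $6,165.12 + $7,900.32 + $2,216.88 = $17,256.84
Monthly = $17,256.84 ÷ 12 = $1,438.07
Required cushion = 2 × $1,438.07 = $2,876.14
Excess over cushion: $3,732.70 − $2,876.14 = $856.56

$856.56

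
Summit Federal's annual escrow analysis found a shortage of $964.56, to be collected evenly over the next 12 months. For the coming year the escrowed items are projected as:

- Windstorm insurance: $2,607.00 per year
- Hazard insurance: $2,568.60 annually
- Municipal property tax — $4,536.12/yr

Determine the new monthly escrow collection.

Windstorm insurance = $2,607.00 per year
Hazard insurance = $2,568.60 per year
Municipal property tax = $4,536.12 per year
Combined annual = $2,607.00 + $2,568.60 + $4,536.12 = $9,711.72
Monthly escrow = $9,711.72 ÷ 12 = $809.31
Shortage spread = $964.56 ÷ 12 = $80.38/mo
Adjusted monthly = $809.31 + $80.38 = $889.69

$889.69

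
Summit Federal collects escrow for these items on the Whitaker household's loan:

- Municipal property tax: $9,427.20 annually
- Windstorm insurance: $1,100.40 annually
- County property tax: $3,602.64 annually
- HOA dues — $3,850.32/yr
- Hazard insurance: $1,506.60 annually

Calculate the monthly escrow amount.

$1,623.93

Municipal property tax = $9,427.20 annually
Windstorm insurance = $1,100.40 annually
County property tax = $3,602.64 annually
HOA dues = $3,850.32 annually
Hazard insurance = $1,506.60 annually
Annual escrow total = $9,427.20 + $1,100.40 + $3,602.64 + $3,850.32 + $1,506.60 = $19,487.16
Per month = $19,487.16 ÷ 12 = $1,623.93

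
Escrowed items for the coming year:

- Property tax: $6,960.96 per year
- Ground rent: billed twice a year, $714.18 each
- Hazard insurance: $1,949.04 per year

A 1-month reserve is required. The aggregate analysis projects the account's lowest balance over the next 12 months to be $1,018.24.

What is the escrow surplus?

Property tax = $6,960.96
Ground rent = $714.18 × 2 = $1,428.36
Hazard insurance = $1,949.04
Yearly total = $6,960.96 + $1,428.36 + $1,949.04 = $10,338.36
Per month = $10,338.36 ÷ 12 = $861.53
Required cushion = 1 × $861.53 = $861.53
Excess over cushion: $1,018.24 − $861.53 = $156.71

$156.71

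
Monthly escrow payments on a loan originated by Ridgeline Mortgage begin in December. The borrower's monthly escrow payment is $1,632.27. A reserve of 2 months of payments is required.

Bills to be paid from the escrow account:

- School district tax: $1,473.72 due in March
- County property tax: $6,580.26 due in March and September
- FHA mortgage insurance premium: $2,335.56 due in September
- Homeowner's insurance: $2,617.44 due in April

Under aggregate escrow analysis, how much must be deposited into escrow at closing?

Cushion = 2 × $1,632.27 = $3,264.54
Trial balance (start $0, +$1,632.27 each month, − disbursements):
  Dec: +$1,632.27 → $1,632.27
  Jan: +$1,632.27 → $3,264.54
  Feb: +$1,632.27 → $4,896.81
  Mar: +$1,632.27 − $8,053.98 → -$1,524.90
  Apr: +$1,632.27 − $2,617.44 → -$2,510.07
  May: +$1,632.27 → -$877.80
  Jun: +$1,632.27 → $754.47
  Jul: +$1,632.27 → $2,386.74
  Aug: +$1,632.27 → $4,019.01
  Sep: +$1,632.27 − $8,915.82 → -$3,264.54
  Oct: +$1,632.27 → -$1,632.27
  Nov: +$1,632.27 → $0.00
Lowest trial balance = -$3,264.54 (Sep)
Initial deposit = cushion − low point = $3,264.54 − (-$3,264.54) = $6,529.08

$6,529.08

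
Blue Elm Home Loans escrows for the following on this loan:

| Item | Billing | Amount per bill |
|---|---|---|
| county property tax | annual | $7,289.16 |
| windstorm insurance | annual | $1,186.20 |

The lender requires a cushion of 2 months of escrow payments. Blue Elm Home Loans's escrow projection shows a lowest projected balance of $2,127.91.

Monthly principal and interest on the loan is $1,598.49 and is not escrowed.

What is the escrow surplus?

$715.35

County property tax: $7,289.16 annually
Windstorm insurance: $1,186.20 annually
Annual escrow total = $7,289.16 + $1,186.20 = $8,475.36
Monthly escrow = $8,475.36 ÷ 12 = $706.28
Required reserve = 2 × $706.28 = $1,412.56
Surplus = $2,127.91 − $1,412.56 = $715.35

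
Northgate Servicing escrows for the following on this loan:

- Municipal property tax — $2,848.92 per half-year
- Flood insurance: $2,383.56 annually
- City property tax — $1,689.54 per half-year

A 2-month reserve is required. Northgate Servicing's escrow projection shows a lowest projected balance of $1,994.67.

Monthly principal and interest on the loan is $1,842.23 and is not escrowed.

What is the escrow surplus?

$84.59

Municipal property tax: $2,848.92 × 2 = $5,697.84 annually
Flood insurance: $2,383.56 annually
City property tax: $1,689.54 × 2 = $3,379.08 annually
Annual escrow total = $5,697.84 + $2,383.56 + $3,379.08 = $11,460.48
Monthly escrow = $11,460.48 / 12 = $955.04
Required cushion = 2 × $955.04 = $1,910.08
Surplus = $1,994.67 − $1,910.08 = $84.59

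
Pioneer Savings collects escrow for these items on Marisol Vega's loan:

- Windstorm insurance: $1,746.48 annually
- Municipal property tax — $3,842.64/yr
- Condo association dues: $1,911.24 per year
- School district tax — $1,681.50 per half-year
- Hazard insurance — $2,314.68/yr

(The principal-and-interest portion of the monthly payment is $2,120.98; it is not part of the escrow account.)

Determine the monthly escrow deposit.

Windstorm insurance: $1,746.48 per year
Municipal property tax: $3,842.64 per year
Condo association dues: $1,911.24 per year
School district tax: $1,681.50 × 2 = $3,363.00 per year
Hazard insurance: $2,314.68 per year
Total per year = $13,178.04
Base monthly escrow = $13,178.04 ÷ 12 = $1,098.17

$1,098.17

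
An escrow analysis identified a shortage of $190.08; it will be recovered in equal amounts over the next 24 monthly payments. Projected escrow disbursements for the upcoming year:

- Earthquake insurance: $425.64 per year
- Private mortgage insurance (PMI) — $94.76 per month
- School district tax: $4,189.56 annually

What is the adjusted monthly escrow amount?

$487.28

Earthquake insurance: $425.64
Private mortgage insurance (PMI): $94.76 × 12 = $1,137.12
School district tax: $4,189.56
Yearly total = $5,752.32
Per month = $5,752.32 ÷ 12 = $479.36
Monthly shortage recovery: $190.08 ÷ 24 = $7.92
New monthly escrow = $479.36 + $7.92 = $487.28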